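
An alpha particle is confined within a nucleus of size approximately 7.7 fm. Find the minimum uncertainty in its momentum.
6.848 × 10^-21 kg·m/s

Using the Heisenberg uncertainty principle:
ΔxΔp ≥ ℏ/2

With Δx ≈ L = 7.700e-15 m (the confinement size):
Δp_min = ℏ/(2Δx)
Δp_min = (1.055e-34 J·s) / (2 × 7.700e-15 m)
Δp_min = 6.848e-21 kg·m/s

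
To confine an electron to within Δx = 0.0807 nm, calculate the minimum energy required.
1.463 eV

Localizing a particle requires giving it sufficient momentum uncertainty:

1. From uncertainty principle: Δp ≥ ℏ/(2Δx)
   Δp_min = (1.055e-34 J·s) / (2 × 8.070e-11 m)
   Δp_min = 6.534e-25 kg·m/s

2. This momentum uncertainty corresponds to kinetic energy:
   KE ≈ (Δp)²/(2m) = (6.534e-25)²/(2 × 9.109e-31 kg)
   KE = 2.343e-19 J = 1.463 eV

Tighter localization requires more energy.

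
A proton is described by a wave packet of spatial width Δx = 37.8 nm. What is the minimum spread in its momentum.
1.395 × 10^-27 kg·m/s

For a wave packet, the spatial width Δx and momentum spread Δp are related by the uncertainty principle:
ΔxΔp ≥ ℏ/2

The minimum momentum spread is:
Δp_min = ℏ/(2Δx)
Δp_min = (1.055e-34 J·s) / (2 × 3.780e-08 m)
Δp_min = 1.395e-27 kg·m/s

A wave packet cannot have both a well-defined position and well-defined momentum.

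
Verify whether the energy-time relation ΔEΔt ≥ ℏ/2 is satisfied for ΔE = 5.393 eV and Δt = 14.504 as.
No, it violates the uncertainty relation.

Calculate the product ΔEΔt:
ΔE = 5.393 eV = 8.641e-19 J
ΔEΔt = (8.641e-19 J) × (1.450e-17 s)
ΔEΔt = 1.253e-35 J·s

Compare to the minimum allowed value ℏ/2:
ℏ/2 = 5.273e-35 J·s

Since ΔEΔt = 1.253e-35 J·s < 5.273e-35 J·s = ℏ/2,
this violates the uncertainty relation.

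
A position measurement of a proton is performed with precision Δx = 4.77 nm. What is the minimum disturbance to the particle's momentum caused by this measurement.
1.105 × 10^-26 kg·m/s

The uncertainty principle implies that measuring position disturbs momentum:
ΔxΔp ≥ ℏ/2

When we measure position with precision Δx, we necessarily introduce a momentum uncertainty:
Δp ≥ ℏ/(2Δx)
Δp_min = (1.055e-34 J·s) / (2 × 4.770e-09 m)
Δp_min = 1.105e-26 kg·m/s

The more precisely we measure position, the greater the momentum disturbance.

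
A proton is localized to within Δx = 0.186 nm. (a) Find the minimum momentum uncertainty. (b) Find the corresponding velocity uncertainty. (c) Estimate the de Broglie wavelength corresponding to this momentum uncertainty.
(a) Δp_min = 2.835 × 10^-25 kg·m/s
(b) Δv_min = 169.487 m/s
(c) λ_dB = 2.337 nm

Step-by-step:

(a) From the uncertainty principle:
Δp_min = ℏ/(2Δx) = (1.055e-34 J·s)/(2 × 1.860e-10 m) = 2.835e-25 kg·m/s

(b) The velocity uncertainty:
Δv = Δp/m = (2.835e-25 kg·m/s)/(1.673e-27 kg) = 1.695e+02 m/s = 169.487 m/s

(c) The de Broglie wavelength for this momentum:
λ = h/p = (6.626e-34 J·s)/(2.835e-25 kg·m/s) = 2.337e-09 m = 2.337 nm

Note: The de Broglie wavelength is comparable to the localization size, as expected from wave-particle duality.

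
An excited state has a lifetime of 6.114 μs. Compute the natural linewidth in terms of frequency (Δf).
13.016 kHz

Using the energy-time uncertainty principle and E = hf:
ΔEΔt ≥ ℏ/2
hΔf·Δt ≥ ℏ/2

The minimum frequency uncertainty is:
Δf = ℏ/(2hτ) = 1/(4πτ)
Δf = 1/(4π × 6.114e-06 s)
Δf = 1.302e+04 Hz = 13.016 kHz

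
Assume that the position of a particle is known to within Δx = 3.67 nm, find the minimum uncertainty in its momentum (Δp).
1.437 × 10^-26 kg·m/s

Using the Heisenberg uncertainty principle:
ΔxΔp ≥ ℏ/2

The minimum uncertainty in momentum is:
Δp_min = ℏ/(2Δx)
Δp_min = (1.055e-34 J·s) / (2 × 3.670e-09 m)
Δp_min = 1.437e-26 kg·m/s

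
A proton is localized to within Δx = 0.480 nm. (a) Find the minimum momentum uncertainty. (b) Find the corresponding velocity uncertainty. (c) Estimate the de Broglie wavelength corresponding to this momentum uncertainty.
(a) Δp_min = 1.099 × 10^-25 kg·m/s
(b) Δv_min = 65.676 m/s
(c) λ_dB = 6.032 nm

Step-by-step:

(a) From the uncertainty principle:
Δp_min = ℏ/(2Δx) = (1.055e-34 J·s)/(2 × 4.800e-10 m) = 1.099e-25 kg·m/s

(b) The velocity uncertainty:
Δv = Δp/m = (1.099e-25 kg·m/s)/(1.673e-27 kg) = 6.568e+01 m/s = 65.676 m/s

(c) The de Broglie wavelength for this momentum:
λ = h/p = (6.626e-34 J·s)/(1.099e-25 kg·m/s) = 6.032e-09 m = 6.032 nm

Note: The de Broglie wavelength is comparable to the localization size, as expected from wave-particle duality.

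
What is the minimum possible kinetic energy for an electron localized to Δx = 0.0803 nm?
1.477 eV

Localizing a particle requires giving it sufficient momentum uncertainty:

1. From uncertainty principle: Δp ≥ ℏ/(2Δx)
   Δp_min = (1.055e-34 J·s) / (2 × 8.030e-11 m)
   Δp_min = 6.566e-25 kg·m/s

2. This momentum uncertainty corresponds to kinetic energy:
   KE ≈ (Δp)²/(2m) = (6.566e-25)²/(2 × 9.109e-31 kg)
   KE = 2.367e-19 J = 1.477 eV

Tighter localization requires more energy.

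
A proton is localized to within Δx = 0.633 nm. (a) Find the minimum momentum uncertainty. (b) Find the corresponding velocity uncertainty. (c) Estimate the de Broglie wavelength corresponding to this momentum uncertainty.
(a) Δp_min = 8.330 × 10^-26 kg·m/s
(b) Δv_min = 49.802 m/s
(c) λ_dB = 7.955 nm

Step-by-step:

(a) From the uncertainty principle:
Δp_min = ℏ/(2Δx) = (1.055e-34 J·s)/(2 × 6.330e-10 m) = 8.330e-26 kg·m/s

(b) The velocity uncertainty:
Δv = Δp/m = (8.330e-26 kg·m/s)/(1.673e-27 kg) = 4.980e+01 m/s = 49.802 m/s

(c) The de Broglie wavelength for this momentum:
λ = h/p = (6.626e-34 J·s)/(8.330e-26 kg·m/s) = 7.955e-09 m = 7.955 nm

Note: The de Broglie wavelength is comparable to the localization size, as expected from wave-particle duality.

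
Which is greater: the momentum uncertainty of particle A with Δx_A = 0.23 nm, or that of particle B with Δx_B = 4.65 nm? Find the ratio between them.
Particle A has the larger minimum momentum uncertainty, by a factor of 20.22.

For each particle, the minimum momentum uncertainty is Δp_min = ℏ/(2Δx):

Particle A: Δp_A = ℏ/(2×2.300e-10 m) = 2.293e-25 kg·m/s
Particle B: Δp_B = ℏ/(2×4.650e-09 m) = 1.134e-26 kg·m/s

Ratio: Δp_A/Δp_B = 20.22

Since Δp_min ∝ 1/Δx, the particle with smaller position uncertainty (A) has larger momentum uncertainty.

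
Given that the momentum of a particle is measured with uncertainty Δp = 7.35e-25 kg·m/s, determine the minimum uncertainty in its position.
71.740 pm

Using the Heisenberg uncertainty principle:
ΔxΔp ≥ ℏ/2

The minimum uncertainty in position is:
Δx_min = ℏ/(2Δp)
Δx_min = (1.055e-34 J·s) / (2 × 7.350e-25 kg·m/s)
Δx_min = 7.174e-11 m = 71.740 pm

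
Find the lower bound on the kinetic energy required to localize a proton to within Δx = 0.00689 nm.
109.274 meV

Localizing a particle requires giving it sufficient momentum uncertainty:

1. From uncertainty principle: Δp ≥ ℏ/(2Δx)
   Δp_min = (1.055e-34 J·s) / (2 × 6.890e-12 m)
   Δp_min = 7.653e-24 kg·m/s

2. This momentum uncertainty corresponds to kinetic energy:
   KE ≈ (Δp)²/(2m) = (7.653e-24)²/(2 × 1.673e-27 kg)
   KE = 1.751e-20 J = 109.274 meV

Tighter localization requires more energy.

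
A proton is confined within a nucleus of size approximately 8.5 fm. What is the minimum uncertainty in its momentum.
6.203 × 10^-21 kg·m/s

Using the Heisenberg uncertainty principle:
ΔxΔp ≥ ℏ/2

With Δx ≈ L = 8.500e-15 m (the confinement size):
Δp_min = ℏ/(2Δx)
Δp_min = (1.055e-34 J·s) / (2 × 8.500e-15 m)
Δp_min = 6.203e-21 kg·m/s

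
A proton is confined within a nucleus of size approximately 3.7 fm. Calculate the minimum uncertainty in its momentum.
1.425 × 10^-20 kg·m/s

Using the Heisenberg uncertainty principle:
ΔxΔp ≥ ℏ/2

With Δx ≈ L = 3.700e-15 m (the confinement size):
Δp_min = ℏ/(2Δx)
Δp_min = (1.055e-34 J·s) / (2 × 3.700e-15 m)
Δp_min = 1.425e-20 kg·m/s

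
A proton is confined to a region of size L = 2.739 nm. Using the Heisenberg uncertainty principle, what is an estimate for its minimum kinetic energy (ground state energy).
691.465 neV

Using the uncertainty principle to estimate ground state energy:

1. The position uncertainty is approximately the confinement size:
   Δx ≈ L = 2.739e-09 m

2. From ΔxΔp ≥ ℏ/2, the minimum momentum uncertainty is:
   Δp ≈ ℏ/(2L) = 1.925e-26 kg·m/s

3. The kinetic energy is approximately:
   KE ≈ (Δp)²/(2m) = (1.925e-26)²/(2 × 1.673e-27 kg)
   KE ≈ 1.108e-25 J = 691.465 neV

This is an order-of-magnitude estimate of the ground state energy.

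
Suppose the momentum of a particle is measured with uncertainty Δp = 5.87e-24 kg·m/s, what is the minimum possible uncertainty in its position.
8.983 pm

Using the Heisenberg uncertainty principle:
ΔxΔp ≥ ℏ/2

The minimum uncertainty in position is:
Δx_min = ℏ/(2Δp)
Δx_min = (1.055e-34 J·s) / (2 × 5.870e-24 kg·m/s)
Δx_min = 8.983e-12 m = 8.983 pm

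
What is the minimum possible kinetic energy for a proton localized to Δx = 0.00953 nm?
57.117 meV

Localizing a particle requires giving it sufficient momentum uncertainty:

1. From uncertainty principle: Δp ≥ ℏ/(2Δx)
   Δp_min = (1.055e-34 J·s) / (2 × 9.530e-12 m)
   Δp_min = 5.533e-24 kg·m/s

2. This momentum uncertainty corresponds to kinetic energy:
   KE ≈ (Δp)²/(2m) = (5.533e-24)²/(2 × 1.673e-27 kg)
   KE = 9.151e-21 J = 57.117 meV

Tighter localization requires more energy.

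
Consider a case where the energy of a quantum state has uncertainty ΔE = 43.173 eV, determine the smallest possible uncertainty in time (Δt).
7.623 as

Using the energy-time uncertainty principle:
ΔEΔt ≥ ℏ/2

The minimum uncertainty in time is:
Δt_min = ℏ/(2ΔE)
Δt_min = (1.055e-34 J·s) / (2 × 6.917e-18 J)
Δt_min = 7.623e-18 s = 7.623 as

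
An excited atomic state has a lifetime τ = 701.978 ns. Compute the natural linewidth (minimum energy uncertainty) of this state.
468.827 peV

Using the energy-time uncertainty principle:
ΔEΔt ≥ ℏ/2

The lifetime τ represents the time uncertainty Δt.
The natural linewidth (minimum energy uncertainty) is:

ΔE = ℏ/(2τ)
ΔE = (1.055e-34 J·s) / (2 × 7.020e-07 s)
ΔE = 7.511e-29 J = 468.827 peV

This natural linewidth limits the precision of spectroscopic measurements.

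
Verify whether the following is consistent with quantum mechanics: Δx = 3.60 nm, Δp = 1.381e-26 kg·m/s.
No, it violates the uncertainty principle (impossible measurement).

Calculate the product ΔxΔp:
ΔxΔp = (3.600e-09 m) × (1.381e-26 kg·m/s)
ΔxΔp = 4.972e-35 J·s

Compare to the minimum allowed value ℏ/2:
ℏ/2 = 5.273e-35 J·s

Since ΔxΔp = 4.972e-35 J·s < 5.273e-35 J·s = ℏ/2,
the measurement violates the uncertainty principle.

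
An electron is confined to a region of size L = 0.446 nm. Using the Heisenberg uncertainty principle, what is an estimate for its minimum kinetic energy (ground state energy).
47.884 meV

Using the uncertainty principle to estimate ground state energy:

1. The position uncertainty is approximately the confinement size:
   Δx ≈ L = 4.460e-10 m

2. From ΔxΔp ≥ ℏ/2, the minimum momentum uncertainty is:
   Δp ≈ ℏ/(2L) = 1.182e-25 kg·m/s

3. The kinetic energy is approximately:
   KE ≈ (Δp)²/(2m) = (1.182e-25)²/(2 × 9.109e-31 kg)
   KE ≈ 7.672e-21 J = 47.884 meV

This is an order-of-magnitude estimate of the ground state energy.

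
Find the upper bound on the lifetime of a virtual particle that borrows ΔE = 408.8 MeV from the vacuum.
8.051 × 10^-25 s

Using the energy-time uncertainty principle:
ΔEΔt ≥ ℏ/2

For a virtual particle borrowing energy ΔE, the maximum lifetime is:
Δt_max = ℏ/(2ΔE)

Converting energy:
ΔE = 408.8 MeV = 6.550e-11 J

Δt_max = (1.055e-34 J·s) / (2 × 6.550e-11 J)
Δt_max = 8.051e-25 s = 8.051 × 10^-25 s

Virtual particles with higher borrowed energy exist for shorter times.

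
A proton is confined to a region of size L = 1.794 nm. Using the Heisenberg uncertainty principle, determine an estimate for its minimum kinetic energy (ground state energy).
1.612 μeV

Using the uncertainty principle to estimate ground state energy:

1. The position uncertainty is approximately the confinement size:
   Δx ≈ L = 1.794e-09 m

2. From ΔxΔp ≥ ℏ/2, the minimum momentum uncertainty is:
   Δp ≈ ℏ/(2L) = 2.939e-26 kg·m/s

3. The kinetic energy is approximately:
   KE ≈ (Δp)²/(2m) = (2.939e-26)²/(2 × 1.673e-27 kg)
   KE ≈ 2.582e-25 J = 1.612 μeV

This is an order-of-magnitude estimate of the ground state energy.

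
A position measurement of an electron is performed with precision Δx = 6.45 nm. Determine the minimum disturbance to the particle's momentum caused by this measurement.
8.175 × 10^-27 kg·m/s

The uncertainty principle implies that measuring position disturbs momentum:
ΔxΔp ≥ ℏ/2

When we measure position with precision Δx, we necessarily introduce a momentum uncertainty:
Δp ≥ ℏ/(2Δx)
Δp_min = (1.055e-34 J·s) / (2 × 6.450e-09 m)
Δp_min = 8.175e-27 kg·m/s

The more precisely we measure position, the greater the momentum disturbance.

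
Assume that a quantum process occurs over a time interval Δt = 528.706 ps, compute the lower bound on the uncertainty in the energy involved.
622.474 neV

Using the energy-time uncertainty principle:
ΔEΔt ≥ ℏ/2

The minimum uncertainty in energy is:
ΔE_min = ℏ/(2Δt)
ΔE_min = (1.055e-34 J·s) / (2 × 5.287e-10 s)
ΔE_min = 9.973e-26 J = 622.474 neV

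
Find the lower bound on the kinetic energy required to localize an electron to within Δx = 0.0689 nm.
2.006 eV

Localizing a particle requires giving it sufficient momentum uncertainty:

1. From uncertainty principle: Δp ≥ ℏ/(2Δx)
   Δp_min = (1.055e-34 J·s) / (2 × 6.890e-11 m)
   Δp_min = 7.653e-25 kg·m/s

2. This momentum uncertainty corresponds to kinetic energy:
   KE ≈ (Δp)²/(2m) = (7.653e-25)²/(2 × 9.109e-31 kg)
   KE = 3.215e-19 J = 2.006 eV

Tighter localization requires more energy.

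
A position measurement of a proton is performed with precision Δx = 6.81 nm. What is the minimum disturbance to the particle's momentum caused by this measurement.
7.743 × 10^-27 kg·m/s

The uncertainty principle implies that measuring position disturbs momentum:
ΔxΔp ≥ ℏ/2

When we measure position with precision Δx, we necessarily introduce a momentum uncertainty:
Δp ≥ ℏ/(2Δx)
Δp_min = (1.055e-34 J·s) / (2 × 6.810e-09 m)
Δp_min = 7.743e-27 kg·m/s

The more precisely we measure position, the greater the momentum disturbance.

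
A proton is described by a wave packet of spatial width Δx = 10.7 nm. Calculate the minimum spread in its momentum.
4.928 × 10^-27 kg·m/s

For a wave packet, the spatial width Δx and momentum spread Δp are related by the uncertainty principle:
ΔxΔp ≥ ℏ/2

The minimum momentum spread is:
Δp_min = ℏ/(2Δx)
Δp_min = (1.055e-34 J·s) / (2 × 1.070e-08 m)
Δp_min = 4.928e-27 kg·m/s

A wave packet cannot have both a well-defined position and well-defined momentum.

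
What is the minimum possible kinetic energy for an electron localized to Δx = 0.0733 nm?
1.773 eV

Localizing a particle requires giving it sufficient momentum uncertainty:

1. From uncertainty principle: Δp ≥ ℏ/(2Δx)
   Δp_min = (1.055e-34 J·s) / (2 × 7.330e-11 m)
   Δp_min = 7.194e-25 kg·m/s

2. This momentum uncertainty corresponds to kinetic energy:
   KE ≈ (Δp)²/(2m) = (7.194e-25)²/(2 × 9.109e-31 kg)
   KE = 2.840e-19 J = 1.773 eV

Tighter localization requires more energy.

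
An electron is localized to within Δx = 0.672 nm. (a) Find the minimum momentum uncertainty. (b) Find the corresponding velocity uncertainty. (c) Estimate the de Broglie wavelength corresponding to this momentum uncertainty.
(a) Δp_min = 7.847 × 10^-26 kg·m/s
(b) Δv_min = 86.137 km/s
(c) λ_dB = 8.445 nm

Step-by-step:

(a) From the uncertainty principle:
Δp_min = ℏ/(2Δx) = (1.055e-34 J·s)/(2 × 6.720e-10 m) = 7.847e-26 kg·m/s

(b) The velocity uncertainty:
Δv = Δp/m = (7.847e-26 kg·m/s)/(9.109e-31 kg) = 8.614e+04 m/s = 86.137 km/s

(c) The de Broglie wavelength for this momentum:
λ = h/p = (6.626e-34 J·s)/(7.847e-26 kg·m/s) = 8.445e-09 m = 8.445 nm

Note: The de Broglie wavelength is comparable to the localization size, as expected from wave-particle duality.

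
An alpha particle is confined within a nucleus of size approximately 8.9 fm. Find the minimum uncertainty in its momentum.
5.925 × 10^-21 kg·m/s

Using the Heisenberg uncertainty principle:
ΔxΔp ≥ ℏ/2

With Δx ≈ L = 8.900e-15 m (the confinement size):
Δp_min = ℏ/(2Δx)
Δp_min = (1.055e-34 J·s) / (2 × 8.900e-15 m)
Δp_min = 5.925e-21 kg·m/s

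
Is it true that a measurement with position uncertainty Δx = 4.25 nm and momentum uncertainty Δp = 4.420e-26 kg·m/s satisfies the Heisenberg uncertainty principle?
Yes, it satisfies the uncertainty principle.

Calculate the product ΔxΔp:
ΔxΔp = (4.250e-09 m) × (4.420e-26 kg·m/s)
ΔxΔp = 1.879e-34 J·s

Compare to the minimum allowed value ℏ/2:
ℏ/2 = 5.273e-35 J·s

Since ΔxΔp = 1.879e-34 J·s ≥ 5.273e-35 J·s = ℏ/2,
the measurement satisfies the uncertainty principle.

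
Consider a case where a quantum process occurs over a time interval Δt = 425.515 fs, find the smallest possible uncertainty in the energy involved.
773.430 μeV

Using the energy-time uncertainty principle:
ΔEΔt ≥ ℏ/2

The minimum uncertainty in energy is:
ΔE_min = ℏ/(2Δt)
ΔE_min = (1.055e-34 J·s) / (2 × 4.255e-13 s)
ΔE_min = 1.239e-22 J = 773.430 μeV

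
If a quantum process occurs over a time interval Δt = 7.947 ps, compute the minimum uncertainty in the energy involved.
41.413 μeV

Using the energy-time uncertainty principle:
ΔEΔt ≥ ℏ/2

The minimum uncertainty in energy is:
ΔE_min = ℏ/(2Δt)
ΔE_min = (1.055e-34 J·s) / (2 × 7.947e-12 s)
ΔE_min = 6.635e-24 J = 41.413 μeV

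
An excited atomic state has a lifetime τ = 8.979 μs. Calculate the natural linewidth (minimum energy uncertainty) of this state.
36.653 peV

Using the energy-time uncertainty principle:
ΔEΔt ≥ ℏ/2

The lifetime τ represents the time uncertainty Δt.
The natural linewidth (minimum energy uncertainty) is:

ΔE = ℏ/(2τ)
ΔE = (1.055e-34 J·s) / (2 × 8.979e-06 s)
ΔE = 5.872e-30 J = 36.653 peV

This natural linewidth limits the precision of spectroscopic measurements.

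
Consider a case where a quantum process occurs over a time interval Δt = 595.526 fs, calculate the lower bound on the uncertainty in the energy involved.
552.631 μeV

Using the energy-time uncertainty principle:
ΔEΔt ≥ ℏ/2

The minimum uncertainty in energy is:
ΔE_min = ℏ/(2Δt)
ΔE_min = (1.055e-34 J·s) / (2 × 5.955e-13 s)
ΔE_min = 8.854e-23 J = 552.631 μeV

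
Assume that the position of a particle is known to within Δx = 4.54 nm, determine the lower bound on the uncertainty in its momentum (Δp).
1.161 × 10^-26 kg·m/s

Using the Heisenberg uncertainty principle:
ΔxΔp ≥ ℏ/2

The minimum uncertainty in momentum is:
Δp_min = ℏ/(2Δx)
Δp_min = (1.055e-34 J·s) / (2 × 4.540e-09 m)
Δp_min = 1.161e-26 kg·m/s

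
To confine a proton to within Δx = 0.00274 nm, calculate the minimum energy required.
690.960 meV

Localizing a particle requires giving it sufficient momentum uncertainty:

1. From uncertainty principle: Δp ≥ ℏ/(2Δx)
   Δp_min = (1.055e-34 J·s) / (2 × 2.740e-12 m)
   Δp_min = 1.924e-23 kg·m/s

2. This momentum uncertainty corresponds to kinetic energy:
   KE ≈ (Δp)²/(2m) = (1.924e-23)²/(2 × 1.673e-27 kg)
   KE = 1.107e-19 J = 690.960 meV

Tighter localization requires more energy.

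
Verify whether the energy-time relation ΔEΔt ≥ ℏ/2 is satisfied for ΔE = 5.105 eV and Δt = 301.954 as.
Yes, it satisfies the uncertainty relation.

Calculate the product ΔEΔt:
ΔE = 5.105 eV = 8.179e-19 J
ΔEΔt = (8.179e-19 J) × (3.020e-16 s)
ΔEΔt = 2.470e-34 J·s

Compare to the minimum allowed value ℏ/2:
ℏ/2 = 5.273e-35 J·s

Since ΔEΔt = 2.470e-34 J·s ≥ 5.273e-35 J·s = ℏ/2,
this satisfies the uncertainty relation.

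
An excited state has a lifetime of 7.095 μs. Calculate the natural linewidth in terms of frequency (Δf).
11.216 kHz

Using the energy-time uncertainty principle and E = hf:
ΔEΔt ≥ ℏ/2
hΔf·Δt ≥ ℏ/2

The minimum frequency uncertainty is:
Δf = ℏ/(2hτ) = 1/(4πτ)
Δf = 1/(4π × 7.095e-06 s)
Δf = 1.122e+04 Hz = 11.216 kHz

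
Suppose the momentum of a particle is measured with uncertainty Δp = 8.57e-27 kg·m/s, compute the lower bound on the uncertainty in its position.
6.153 nm

Using the Heisenberg uncertainty principle:
ΔxΔp ≥ ℏ/2

The minimum uncertainty in position is:
Δx_min = ℏ/(2Δp)
Δx_min = (1.055e-34 J·s) / (2 × 8.570e-27 kg·m/s)
Δx_min = 6.153e-09 m = 6.153 nm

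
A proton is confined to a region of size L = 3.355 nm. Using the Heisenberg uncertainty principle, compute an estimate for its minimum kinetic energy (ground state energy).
460.860 neV

Using the uncertainty principle to estimate ground state energy:

1. The position uncertainty is approximately the confinement size:
   Δx ≈ L = 3.355e-09 m

2. From ΔxΔp ≥ ℏ/2, the minimum momentum uncertainty is:
   Δp ≈ ℏ/(2L) = 1.572e-26 kg·m/s

3. The kinetic energy is approximately:
   KE ≈ (Δp)²/(2m) = (1.572e-26)²/(2 × 1.673e-27 kg)
   KE ≈ 7.384e-26 J = 460.860 neV

This is an order-of-magnitude estimate of the ground state energy.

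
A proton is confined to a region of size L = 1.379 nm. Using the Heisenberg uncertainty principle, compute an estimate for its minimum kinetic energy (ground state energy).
2.728 μeV

Using the uncertainty principle to estimate ground state energy:

1. The position uncertainty is approximately the confinement size:
   Δx ≈ L = 1.379e-09 m

2. From ΔxΔp ≥ ℏ/2, the minimum momentum uncertainty is:
   Δp ≈ ℏ/(2L) = 3.824e-26 kg·m/s

3. The kinetic energy is approximately:
   KE ≈ (Δp)²/(2m) = (3.824e-26)²/(2 × 1.673e-27 kg)
   KE ≈ 4.371e-25 J = 2.728 μeV

This is an order-of-magnitude estimate of the ground state energy.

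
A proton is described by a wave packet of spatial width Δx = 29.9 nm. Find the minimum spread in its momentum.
1.763 × 10^-27 kg·m/s

For a wave packet, the spatial width Δx and momentum spread Δp are related by the uncertainty principle:
ΔxΔp ≥ ℏ/2

The minimum momentum spread is:
Δp_min = ℏ/(2Δx)
Δp_min = (1.055e-34 J·s) / (2 × 2.990e-08 m)
Δp_min = 1.763e-27 kg·m/s

A wave packet cannot have both a well-defined position and well-defined momentum.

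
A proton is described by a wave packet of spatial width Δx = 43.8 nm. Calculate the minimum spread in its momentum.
1.204 × 10^-27 kg·m/s

For a wave packet, the spatial width Δx and momentum spread Δp are related by the uncertainty principle:
ΔxΔp ≥ ℏ/2

The minimum momentum spread is:
Δp_min = ℏ/(2Δx)
Δp_min = (1.055e-34 J·s) / (2 × 4.380e-08 m)
Δp_min = 1.204e-27 kg·m/s

A wave packet cannot have both a well-defined position and well-defined momentum.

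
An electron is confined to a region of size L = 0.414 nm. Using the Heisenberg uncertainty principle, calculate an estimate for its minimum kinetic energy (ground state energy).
55.573 meV

Using the uncertainty principle to estimate ground state energy:

1. The position uncertainty is approximately the confinement size:
   Δx ≈ L = 4.140e-10 m

2. From ΔxΔp ≥ ℏ/2, the minimum momentum uncertainty is:
   Δp ≈ ℏ/(2L) = 1.274e-25 kg·m/s

3. The kinetic energy is approximately:
   KE ≈ (Δp)²/(2m) = (1.274e-25)²/(2 × 9.109e-31 kg)
   KE ≈ 8.904e-21 J = 55.573 meV

This is an order-of-magnitude estimate of the ground state energy.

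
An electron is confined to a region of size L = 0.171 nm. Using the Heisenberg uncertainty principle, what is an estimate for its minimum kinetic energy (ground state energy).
325.740 meV

Using the uncertainty principle to estimate ground state energy:

1. The position uncertainty is approximately the confinement size:
   Δx ≈ L = 1.710e-10 m

2. From ΔxΔp ≥ ℏ/2, the minimum momentum uncertainty is:
   Δp ≈ ℏ/(2L) = 3.084e-25 kg·m/s

3. The kinetic energy is approximately:
   KE ≈ (Δp)²/(2m) = (3.084e-25)²/(2 × 9.109e-31 kg)
   KE ≈ 5.219e-20 J = 325.740 meV

This is an order-of-magnitude estimate of the ground state energy.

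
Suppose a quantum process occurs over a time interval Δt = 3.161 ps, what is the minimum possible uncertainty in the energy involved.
104.115 μeV

Using the energy-time uncertainty principle:
ΔEΔt ≥ ℏ/2

The minimum uncertainty in energy is:
ΔE_min = ℏ/(2Δt)
ΔE_min = (1.055e-34 J·s) / (2 × 3.161e-12 s)
ΔE_min = 1.668e-23 J = 104.115 μeV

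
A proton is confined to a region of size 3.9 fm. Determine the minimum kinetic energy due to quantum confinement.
341.055 keV

Using the uncertainty principle:

1. Position uncertainty: Δx ≈ 3.900e-15 m
2. Minimum momentum uncertainty: Δp = ℏ/(2Δx) = 1.352e-20 kg·m/s
3. Minimum kinetic energy:
   KE = (Δp)²/(2m) = (1.352e-20)²/(2 × 1.673e-27 kg)
   KE = 5.464e-14 J = 341.055 keV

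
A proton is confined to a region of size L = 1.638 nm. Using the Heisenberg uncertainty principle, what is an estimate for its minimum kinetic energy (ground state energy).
1.933 μeV

Using the uncertainty principle to estimate ground state energy:

1. The position uncertainty is approximately the confinement size:
   Δx ≈ L = 1.638e-09 m

2. From ΔxΔp ≥ ℏ/2, the minimum momentum uncertainty is:
   Δp ≈ ℏ/(2L) = 3.219e-26 kg·m/s

3. The kinetic energy is approximately:
   KE ≈ (Δp)²/(2m) = (3.219e-26)²/(2 × 1.673e-27 kg)
   KE ≈ 3.098e-25 J = 1.933 μeV

This is an order-of-magnitude estimate of the ground state energy.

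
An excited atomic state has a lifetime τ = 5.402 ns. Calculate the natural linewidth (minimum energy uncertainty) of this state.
60.923 neV

Using the energy-time uncertainty principle:
ΔEΔt ≥ ℏ/2

The lifetime τ represents the time uncertainty Δt.
The natural linewidth (minimum energy uncertainty) is:

ΔE = ℏ/(2τ)
ΔE = (1.055e-34 J·s) / (2 × 5.402e-09 s)
ΔE = 9.761e-27 J = 60.923 neV

This natural linewidth limits the precision of spectroscopic measurements.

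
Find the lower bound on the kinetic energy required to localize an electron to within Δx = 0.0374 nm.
6.810 eV

Localizing a particle requires giving it sufficient momentum uncertainty:

1. From uncertainty principle: Δp ≥ ℏ/(2Δx)
   Δp_min = (1.055e-34 J·s) / (2 × 3.740e-11 m)
   Δp_min = 1.410e-24 kg·m/s

2. This momentum uncertainty corresponds to kinetic energy:
   KE ≈ (Δp)²/(2m) = (1.410e-24)²/(2 × 9.109e-31 kg)
   KE = 1.091e-18 J = 6.810 eV

Tighter localization requires more energy.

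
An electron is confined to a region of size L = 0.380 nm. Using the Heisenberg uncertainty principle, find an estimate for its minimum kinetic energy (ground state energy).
65.962 meV

Using the uncertainty principle to estimate ground state energy:

1. The position uncertainty is approximately the confinement size:
   Δx ≈ L = 3.800e-10 m

2. From ΔxΔp ≥ ℏ/2, the minimum momentum uncertainty is:
   Δp ≈ ℏ/(2L) = 1.388e-25 kg·m/s

3. The kinetic energy is approximately:
   KE ≈ (Δp)²/(2m) = (1.388e-25)²/(2 × 9.109e-31 kg)
   KE ≈ 1.057e-20 J = 65.962 meV

This is an order-of-magnitude estimate of the ground state energy.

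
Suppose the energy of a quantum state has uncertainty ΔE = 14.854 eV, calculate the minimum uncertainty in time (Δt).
22.156 as

Using the energy-time uncertainty principle:
ΔEΔt ≥ ℏ/2

The minimum uncertainty in time is:
Δt_min = ℏ/(2ΔE)
Δt_min = (1.055e-34 J·s) / (2 × 2.380e-18 J)
Δt_min = 2.216e-17 s = 22.156 as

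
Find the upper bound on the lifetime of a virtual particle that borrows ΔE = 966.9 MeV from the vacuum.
3.404 × 10^-25 s

Using the energy-time uncertainty principle:
ΔEΔt ≥ ℏ/2

For a virtual particle borrowing energy ΔE, the maximum lifetime is:
Δt_max = ℏ/(2ΔE)

Converting energy:
ΔE = 966.9 MeV = 1.549e-10 J

Δt_max = (1.055e-34 J·s) / (2 × 1.549e-10 J)
Δt_max = 3.404e-25 s = 3.404 × 10^-25 s

Virtual particles with higher borrowed energy exist for shorter times.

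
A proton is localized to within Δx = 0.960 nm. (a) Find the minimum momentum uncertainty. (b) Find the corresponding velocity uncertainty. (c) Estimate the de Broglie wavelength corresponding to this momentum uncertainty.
(a) Δp_min = 5.493 × 10^-26 kg·m/s
(b) Δv_min = 32.838 m/s
(c) λ_dB = 12.064 nm

Step-by-step:

(a) From the uncertainty principle:
Δp_min = ℏ/(2Δx) = (1.055e-34 J·s)/(2 × 9.600e-10 m) = 5.493e-26 kg·m/s

(b) The velocity uncertainty:
Δv = Δp/m = (5.493e-26 kg·m/s)/(1.673e-27 kg) = 3.284e+01 m/s = 32.838 m/s

(c) The de Broglie wavelength for this momentum:
λ = h/p = (6.626e-34 J·s)/(5.493e-26 kg·m/s) = 1.206e-08 m = 12.064 nm

Note: The de Broglie wavelength is comparable to the localization size, as expected from wave-particle duality.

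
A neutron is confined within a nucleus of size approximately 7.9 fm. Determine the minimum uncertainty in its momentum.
6.675 × 10^-21 kg·m/s

Using the Heisenberg uncertainty principle:
ΔxΔp ≥ ℏ/2

With Δx ≈ L = 7.900e-15 m (the confinement size):
Δp_min = ℏ/(2Δx)
Δp_min = (1.055e-34 J·s) / (2 × 7.900e-15 m)
Δp_min = 6.675e-21 kg·m/s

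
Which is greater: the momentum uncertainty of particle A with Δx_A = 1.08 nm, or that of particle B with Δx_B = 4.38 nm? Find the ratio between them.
Particle A has the larger minimum momentum uncertainty, by a factor of 4.06.

For each particle, the minimum momentum uncertainty is Δp_min = ℏ/(2Δx):

Particle A: Δp_A = ℏ/(2×1.080e-09 m) = 4.882e-26 kg·m/s
Particle B: Δp_B = ℏ/(2×4.380e-09 m) = 1.204e-26 kg·m/s

Ratio: Δp_A/Δp_B = 4.06

Since Δp_min ∝ 1/Δx, the particle with smaller position uncertainty (A) has larger momentum uncertainty.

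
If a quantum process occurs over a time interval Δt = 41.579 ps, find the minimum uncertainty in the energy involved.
7.915 μeV

Using the energy-time uncertainty principle:
ΔEΔt ≥ ℏ/2

The minimum uncertainty in energy is:
ΔE_min = ℏ/(2Δt)
ΔE_min = (1.055e-34 J·s) / (2 × 4.158e-11 s)
ΔE_min = 1.268e-24 J = 7.915 μeV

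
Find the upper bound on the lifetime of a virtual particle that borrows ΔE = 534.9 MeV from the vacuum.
6.153 × 10^-25 s

Using the energy-time uncertainty principle:
ΔEΔt ≥ ℏ/2

For a virtual particle borrowing energy ΔE, the maximum lifetime is:
Δt_max = ℏ/(2ΔE)

Converting energy:
ΔE = 534.9 MeV = 8.570e-11 J

Δt_max = (1.055e-34 J·s) / (2 × 8.570e-11 J)
Δt_max = 6.153e-25 s = 6.153 × 10^-25 s

Virtual particles with higher borrowed energy exist for shorter times.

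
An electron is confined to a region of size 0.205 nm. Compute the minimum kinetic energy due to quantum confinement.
226.650 meV

Using the uncertainty principle:

1. Position uncertainty: Δx ≈ 2.050e-10 m
2. Minimum momentum uncertainty: Δp = ℏ/(2Δx) = 2.572e-25 kg·m/s
3. Minimum kinetic energy:
   KE = (Δp)²/(2m) = (2.572e-25)²/(2 × 9.109e-31 kg)
   KE = 3.631e-20 J = 226.650 meV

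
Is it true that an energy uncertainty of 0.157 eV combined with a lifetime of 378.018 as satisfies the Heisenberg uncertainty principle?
No, it violates the uncertainty relation.

Calculate the product ΔEΔt:
ΔE = 0.157 eV = 2.515e-20 J
ΔEΔt = (2.515e-20 J) × (3.780e-16 s)
ΔEΔt = 9.509e-36 J·s

Compare to the minimum allowed value ℏ/2:
ℏ/2 = 5.273e-35 J·s

Since ΔEΔt = 9.509e-36 J·s < 5.273e-35 J·s = ℏ/2,
this violates the uncertainty relation.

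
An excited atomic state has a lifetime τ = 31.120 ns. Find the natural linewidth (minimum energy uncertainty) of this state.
10.575 neV

Using the energy-time uncertainty principle:
ΔEΔt ≥ ℏ/2

The lifetime τ represents the time uncertainty Δt.
The natural linewidth (minimum energy uncertainty) is:

ΔE = ℏ/(2τ)
ΔE = (1.055e-34 J·s) / (2 × 3.112e-08 s)
ΔE = 1.694e-27 J = 10.575 neV

This natural linewidth limits the precision of spectroscopic measurements.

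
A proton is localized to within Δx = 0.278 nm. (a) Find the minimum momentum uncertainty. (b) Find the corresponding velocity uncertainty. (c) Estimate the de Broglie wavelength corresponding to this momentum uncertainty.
(a) Δp_min = 1.897 × 10^-25 kg·m/s
(b) Δv_min = 113.398 m/s
(c) λ_dB = 3.493 nm

Step-by-step:

(a) From the uncertainty principle:
Δp_min = ℏ/(2Δx) = (1.055e-34 J·s)/(2 × 2.780e-10 m) = 1.897e-25 kg·m/s

(b) The velocity uncertainty:
Δv = Δp/m = (1.897e-25 kg·m/s)/(1.673e-27 kg) = 1.134e+02 m/s = 113.398 m/s

(c) The de Broglie wavelength for this momentum:
λ = h/p = (6.626e-34 J·s)/(1.897e-25 kg·m/s) = 3.493e-09 m = 3.493 nm

Note: The de Broglie wavelength is comparable to the localization size, as expected from wave-particle duality.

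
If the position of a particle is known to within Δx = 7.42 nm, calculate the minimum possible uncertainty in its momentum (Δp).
7.106 × 10^-27 kg·m/s

Using the Heisenberg uncertainty principle:
ΔxΔp ≥ ℏ/2

The minimum uncertainty in momentum is:
Δp_min = ℏ/(2Δx)
Δp_min = (1.055e-34 J·s) / (2 × 7.420e-09 m)
Δp_min = 7.106e-27 kg·m/s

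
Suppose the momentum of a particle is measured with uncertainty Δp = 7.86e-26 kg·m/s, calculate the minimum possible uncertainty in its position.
670.847 pm

Using the Heisenberg uncertainty principle:
ΔxΔp ≥ ℏ/2

The minimum uncertainty in position is:
Δx_min = ℏ/(2Δp)
Δx_min = (1.055e-34 J·s) / (2 × 7.860e-26 kg·m/s)
Δx_min = 6.708e-10 m = 670.847 pm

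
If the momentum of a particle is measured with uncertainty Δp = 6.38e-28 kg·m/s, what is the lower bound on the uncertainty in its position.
82.647 nm

Using the Heisenberg uncertainty principle:
ΔxΔp ≥ ℏ/2

The minimum uncertainty in position is:
Δx_min = ℏ/(2Δp)
Δx_min = (1.055e-34 J·s) / (2 × 6.380e-28 kg·m/s)
Δx_min = 8.265e-08 m = 82.647 nm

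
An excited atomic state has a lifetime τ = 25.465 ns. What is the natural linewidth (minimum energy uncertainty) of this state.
12.924 neV

Using the energy-time uncertainty principle:
ΔEΔt ≥ ℏ/2

The lifetime τ represents the time uncertainty Δt.
The natural linewidth (minimum energy uncertainty) is:

ΔE = ℏ/(2τ)
ΔE = (1.055e-34 J·s) / (2 × 2.547e-08 s)
ΔE = 2.071e-27 J = 12.924 neV

This natural linewidth limits the precision of spectroscopic measurements.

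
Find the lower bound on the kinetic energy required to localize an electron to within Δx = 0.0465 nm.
4.405 eV

Localizing a particle requires giving it sufficient momentum uncertainty:

1. From uncertainty principle: Δp ≥ ℏ/(2Δx)
   Δp_min = (1.055e-34 J·s) / (2 × 4.650e-11 m)
   Δp_min = 1.134e-24 kg·m/s

2. This momentum uncertainty corresponds to kinetic energy:
   KE ≈ (Δp)²/(2m) = (1.134e-24)²/(2 × 9.109e-31 kg)
   KE = 7.058e-19 J = 4.405 eV

Tighter localization requires more energy.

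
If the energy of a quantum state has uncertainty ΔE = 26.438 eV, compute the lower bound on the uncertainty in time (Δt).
12.448 as

Using the energy-time uncertainty principle:
ΔEΔt ≥ ℏ/2

The minimum uncertainty in time is:
Δt_min = ℏ/(2ΔE)
Δt_min = (1.055e-34 J·s) / (2 × 4.236e-18 J)
Δt_min = 1.245e-17 s = 12.448 as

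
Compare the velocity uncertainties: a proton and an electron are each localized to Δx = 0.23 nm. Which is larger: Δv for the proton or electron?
The electron has the larger minimum velocity uncertainty, by a ratio of 1836.2.

For both particles, Δp_min = ℏ/(2Δx) = 2.293e-25 kg·m/s (same for both).

The velocity uncertainty is Δv = Δp/m:
- proton: Δv = 2.293e-25 / 1.673e-27 = 1.371e+02 m/s = 137.063 m/s
- electron: Δv = 2.293e-25 / 9.109e-31 = 2.517e+05 m/s = 251.669 km/s

Ratio: 2.517e+05 / 1.371e+02 = 1836.2

The lighter particle has larger velocity uncertainty because Δv ∝ 1/m.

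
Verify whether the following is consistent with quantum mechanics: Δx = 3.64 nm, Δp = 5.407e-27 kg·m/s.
No, it violates the uncertainty principle (impossible measurement).

Calculate the product ΔxΔp:
ΔxΔp = (3.640e-09 m) × (5.407e-27 kg·m/s)
ΔxΔp = 1.968e-35 J·s

Compare to the minimum allowed value ℏ/2:
ℏ/2 = 5.273e-35 J·s

Since ΔxΔp = 1.968e-35 J·s < 5.273e-35 J·s = ℏ/2,
the measurement violates the uncertainty principle.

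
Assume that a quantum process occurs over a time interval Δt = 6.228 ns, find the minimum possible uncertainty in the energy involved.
52.843 neV

Using the energy-time uncertainty principle:
ΔEΔt ≥ ℏ/2

The minimum uncertainty in energy is:
ΔE_min = ℏ/(2Δt)
ΔE_min = (1.055e-34 J·s) / (2 × 6.228e-09 s)
ΔE_min = 8.466e-27 J = 52.843 neV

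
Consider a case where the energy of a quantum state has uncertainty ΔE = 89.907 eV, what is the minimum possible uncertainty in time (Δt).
3.661 as

Using the energy-time uncertainty principle:
ΔEΔt ≥ ℏ/2

The minimum uncertainty in time is:
Δt_min = ℏ/(2ΔE)
Δt_min = (1.055e-34 J·s) / (2 × 1.440e-17 J)
Δt_min = 3.661e-18 s = 3.661 as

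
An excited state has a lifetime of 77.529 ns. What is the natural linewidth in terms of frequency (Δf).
1.026 MHz

Using the energy-time uncertainty principle and E = hf:
ΔEΔt ≥ ℏ/2
hΔf·Δt ≥ ℏ/2

The minimum frequency uncertainty is:
Δf = ℏ/(2hτ) = 1/(4πτ)
Δf = 1/(4π × 7.753e-08 s)
Δf = 1.026e+06 Hz = 1.026 MHz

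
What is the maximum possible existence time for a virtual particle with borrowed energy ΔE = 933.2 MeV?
3.527 × 10^-25 s

Using the energy-time uncertainty principle:
ΔEΔt ≥ ℏ/2

For a virtual particle borrowing energy ΔE, the maximum lifetime is:
Δt_max = ℏ/(2ΔE)

Converting energy:
ΔE = 933.2 MeV = 1.495e-10 J

Δt_max = (1.055e-34 J·s) / (2 × 1.495e-10 J)
Δt_max = 3.527e-25 s = 3.527 × 10^-25 s

Virtual particles with higher borrowed energy exist for shorter times.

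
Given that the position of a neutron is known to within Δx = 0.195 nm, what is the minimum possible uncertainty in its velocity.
161.442 m/s

Using the Heisenberg uncertainty principle and Δp = mΔv:
ΔxΔp ≥ ℏ/2
Δx(mΔv) ≥ ℏ/2

The minimum uncertainty in velocity is:
Δv_min = ℏ/(2mΔx)
Δv_min = (1.055e-34 J·s) / (2 × 1.675e-27 kg × 1.950e-10 m)
Δv_min = 1.614e+02 m/s = 161.442 m/s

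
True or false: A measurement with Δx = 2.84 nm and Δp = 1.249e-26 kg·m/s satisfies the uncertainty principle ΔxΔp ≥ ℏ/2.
No, it violates the uncertainty principle (impossible measurement).

Calculate the product ΔxΔp:
ΔxΔp = (2.840e-09 m) × (1.249e-26 kg·m/s)
ΔxΔp = 3.547e-35 J·s

Compare to the minimum allowed value ℏ/2:
ℏ/2 = 5.273e-35 J·s

Since ΔxΔp = 3.547e-35 J·s < 5.273e-35 J·s = ℏ/2,
the measurement violates the uncertainty principle.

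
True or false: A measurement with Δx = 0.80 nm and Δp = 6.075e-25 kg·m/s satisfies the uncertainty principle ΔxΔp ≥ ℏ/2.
Yes, it satisfies the uncertainty principle.

Calculate the product ΔxΔp:
ΔxΔp = (8.000e-10 m) × (6.075e-25 kg·m/s)
ΔxΔp = 4.860e-34 J·s

Compare to the minimum allowed value ℏ/2:
ℏ/2 = 5.273e-35 J·s

Since ΔxΔp = 4.860e-34 J·s ≥ 5.273e-35 J·s = ℏ/2,
the measurement satisfies the uncertainty principle.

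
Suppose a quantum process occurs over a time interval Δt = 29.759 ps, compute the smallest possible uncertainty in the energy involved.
11.059 μeV

Using the energy-time uncertainty principle:
ΔEΔt ≥ ℏ/2

The minimum uncertainty in energy is:
ΔE_min = ℏ/(2Δt)
ΔE_min = (1.055e-34 J·s) / (2 × 2.976e-11 s)
ΔE_min = 1.772e-24 J = 11.059 μeV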